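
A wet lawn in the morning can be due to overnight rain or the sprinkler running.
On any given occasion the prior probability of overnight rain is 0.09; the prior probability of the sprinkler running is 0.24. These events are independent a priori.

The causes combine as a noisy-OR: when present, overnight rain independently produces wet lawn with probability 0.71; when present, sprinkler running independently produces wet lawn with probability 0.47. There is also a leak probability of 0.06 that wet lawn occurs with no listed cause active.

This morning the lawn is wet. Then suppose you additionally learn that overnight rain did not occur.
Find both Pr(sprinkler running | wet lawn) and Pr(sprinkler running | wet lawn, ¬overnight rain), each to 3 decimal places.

Under noisy-OR, P(wet lawn | causes) = 1 − (1−0.06)·∏(1−qᵢ) over the active causes.
Enumerate the 4 (overnight rain, sprinkler running) configurations and weight by the priors:
  P(wet lawn) = 0.06·0.91·0.76 + 0.5018·0.91·0.24 + 0.7274·0.09·0.76 + 0.855522·0.09·0.24
        = 0.041496 + 0.109593 + 0.049754 + 0.018479 = 0.219322
Configurations with sprinkler running contribute 0.128072, so
  P(sprinkler running | wet lawn) = 0.128072 / 0.219322 ≈ 0.584

Now also conditioning on overnight rain≠true:
Weight on sprinkler running=true, given the evidence: 0.5018·0.24 = 0.120432
Normalizer over all consistent configurations: 0.06·0.76 + 0.5018·0.24 = 0.166032
Posterior = 0.120432 / 0.166032 ≈ 0.725
With overnight rain excluded, sprinkler running must carry more of the explanatory weight for the wet lawn.

Pr(sprinkler running | wet lawn) ≈ 0.584; Pr(sprinkler running | wet lawn, ¬overnight rain) ≈ 0.725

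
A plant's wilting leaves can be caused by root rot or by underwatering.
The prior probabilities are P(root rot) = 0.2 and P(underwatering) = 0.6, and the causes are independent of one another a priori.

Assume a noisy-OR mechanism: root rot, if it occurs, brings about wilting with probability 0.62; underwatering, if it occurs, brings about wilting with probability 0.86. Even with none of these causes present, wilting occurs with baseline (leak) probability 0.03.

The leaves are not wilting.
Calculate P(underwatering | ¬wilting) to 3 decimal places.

P(underwatering | ¬wilting) ≈ 0.174

Under noisy-OR, P(wilting | causes) = 1 − (1−0.03)·∏(1−qᵢ) over the active causes.
For the numerator, keep only underwatering=true terms: 0.065184 + 0.006192 = 0.071376
Denominator P(¬wilting): 0.97×0.8×0.4 + 0.1358×0.8×0.6 + 0.3686×0.2×0.4 + 0.051604×0.2×0.6 = 0.411264
Posterior = 0.071376 / 0.411264 ≈ 0.174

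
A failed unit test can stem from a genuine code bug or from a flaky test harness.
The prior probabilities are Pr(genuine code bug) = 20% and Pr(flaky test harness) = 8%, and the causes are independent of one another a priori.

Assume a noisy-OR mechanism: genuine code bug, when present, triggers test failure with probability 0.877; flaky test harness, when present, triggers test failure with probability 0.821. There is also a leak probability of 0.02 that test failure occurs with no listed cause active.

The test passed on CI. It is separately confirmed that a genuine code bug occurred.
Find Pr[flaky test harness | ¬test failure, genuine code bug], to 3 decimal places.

Under noisy-OR, P(test failure | causes) = 1 − (1−0.02)·∏(1−qᵢ) over the active causes.
Enumerate both values of flaky test harness and weight by the priors:
  P(¬test failure | genuine code bug) = 0.12054·0.92 + 0.021577·0.08
        = 0.110897 + 0.001726 = 0.112623
The terms with flaky test harness present sum to 0.001726, so
  P(flaky test harness | ¬test failure, genuine code bug) = 0.001726 / 0.112623 ≈ 0.015

Pr[flaky test harness | ¬test failure, genuine code bug] ≈ 0.015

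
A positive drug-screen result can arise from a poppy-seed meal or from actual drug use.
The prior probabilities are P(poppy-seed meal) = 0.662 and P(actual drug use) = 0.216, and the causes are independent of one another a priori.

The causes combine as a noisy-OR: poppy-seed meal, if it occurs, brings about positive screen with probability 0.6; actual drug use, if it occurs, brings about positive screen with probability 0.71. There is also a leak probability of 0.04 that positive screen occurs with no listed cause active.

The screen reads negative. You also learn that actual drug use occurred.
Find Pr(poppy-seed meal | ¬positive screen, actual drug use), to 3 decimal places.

Under noisy-OR, P(positive screen | causes) = 1 − (1−0.04)·∏(1−qᵢ) over the active causes.
Weight on poppy-seed meal=true, given the evidence: 0.11136*0.662 = 0.073720
The normalizing constant is 0.2784*0.338 + 0.11136*0.662 = 0.167819
Posterior = 0.073720 / 0.167819 ≈ 0.439

Pr(poppy-seed meal | ¬positive screen, actual drug use) ≈ 0.439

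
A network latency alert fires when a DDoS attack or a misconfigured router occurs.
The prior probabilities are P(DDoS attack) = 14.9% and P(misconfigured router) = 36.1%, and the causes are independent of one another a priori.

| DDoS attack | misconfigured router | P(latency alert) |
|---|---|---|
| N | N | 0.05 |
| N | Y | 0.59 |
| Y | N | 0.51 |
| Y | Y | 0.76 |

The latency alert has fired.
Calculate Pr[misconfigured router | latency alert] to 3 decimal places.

Pr[misconfigured router | latency alert] ≈ 0.746

By total probability over the 4 (DDoS attack, misconfigured router) configurations:
  P(latency alert) = 0.05×0.851×0.639 + 0.59×0.851×0.361 + 0.51×0.149×0.639 + 0.76×0.149×0.361
        = 0.027189 + 0.181254 + 0.048558 + 0.040880 = 0.297881
Keeping only the misconfigured router-present terms gives 0.222134, so
  P(misconfigured router | latency alert) = 0.222134 / 0.297881 ≈ 0.746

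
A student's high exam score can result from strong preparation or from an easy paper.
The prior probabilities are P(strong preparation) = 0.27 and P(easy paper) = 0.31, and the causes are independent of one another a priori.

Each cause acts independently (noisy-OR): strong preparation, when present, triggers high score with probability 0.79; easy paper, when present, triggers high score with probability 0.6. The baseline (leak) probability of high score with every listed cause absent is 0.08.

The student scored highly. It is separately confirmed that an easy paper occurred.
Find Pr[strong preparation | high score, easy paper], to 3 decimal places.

Under noisy-OR, P(high score | causes) = 1 − (1−0.08)·∏(1−qᵢ) over the active causes.
P(high score | easy paper) = 0.632×0.73 + 0.92272×0.27 = 0.461360 + 0.249134 = 0.710494
Restricting to configurations with strong preparation present: 0.92272×0.27 = 0.249134.
Hence the posterior is 0.249134/0.710494 ≈ 0.351.

Pr[strong preparation | high score, easy paper] ≈ 0.351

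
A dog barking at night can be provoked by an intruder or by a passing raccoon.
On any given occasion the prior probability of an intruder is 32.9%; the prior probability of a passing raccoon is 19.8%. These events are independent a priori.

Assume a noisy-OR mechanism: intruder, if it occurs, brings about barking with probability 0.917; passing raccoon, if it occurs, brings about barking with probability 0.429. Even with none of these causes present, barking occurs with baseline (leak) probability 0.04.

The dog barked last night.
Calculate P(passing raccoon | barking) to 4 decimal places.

P(passing raccoon | barking) ≈ 0.3161

Under noisy-OR, P(barking | causes) = 1 − (1−0.04)·∏(1−qᵢ) over the active causes.
For the numerator, keep only passing raccoon=true terms: 0.060031 + 0.062178 = 0.122209
Denominator P(barking): 0.04*0.671*0.802 + 0.45184*0.671*0.198 + 0.92032*0.329*0.802 + 0.954503*0.329*0.198 = 0.386569
Posterior = 0.122209 / 0.386569 ≈ 0.3161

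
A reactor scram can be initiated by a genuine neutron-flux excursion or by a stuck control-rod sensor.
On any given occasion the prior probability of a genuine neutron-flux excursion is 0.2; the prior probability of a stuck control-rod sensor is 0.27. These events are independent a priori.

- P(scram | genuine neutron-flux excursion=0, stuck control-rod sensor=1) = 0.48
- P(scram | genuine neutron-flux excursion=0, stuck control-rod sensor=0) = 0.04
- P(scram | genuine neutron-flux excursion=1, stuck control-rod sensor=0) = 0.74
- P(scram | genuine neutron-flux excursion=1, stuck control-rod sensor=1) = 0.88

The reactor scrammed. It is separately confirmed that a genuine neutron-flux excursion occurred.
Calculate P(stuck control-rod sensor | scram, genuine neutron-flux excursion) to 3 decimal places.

P(stuck control-rod sensor | scram, genuine neutron-flux excursion) ≈ 0.305

Weight on stuck control-rod sensor=true, given the evidence: 0.88·0.27 = 0.237600
Normalizer over all consistent configurations: 0.74·0.73 + 0.88·0.27 = 0.777800
Posterior = 0.237600 / 0.777800 ≈ 0.305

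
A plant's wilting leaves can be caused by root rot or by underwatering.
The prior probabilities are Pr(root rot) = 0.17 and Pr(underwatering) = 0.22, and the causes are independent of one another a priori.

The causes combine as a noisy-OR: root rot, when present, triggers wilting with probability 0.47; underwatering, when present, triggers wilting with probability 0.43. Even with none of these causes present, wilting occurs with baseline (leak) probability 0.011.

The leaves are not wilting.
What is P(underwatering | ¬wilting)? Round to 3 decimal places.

P(underwatering | ¬wilting) ≈ 0.139

Under noisy-OR, P(wilting | causes) = 1 − (1−0.011)·∏(1−qᵢ) over the active causes.
Weight on underwatering=true, given the evidence: 0.102937 + 0.011174 = 0.114111
Normalizer over all consistent configurations: 0.989·0.83·0.78 + 0.56373·0.83·0.22 + 0.52417·0.17·0.78 + 0.298777·0.17·0.22 = 0.823895
P(underwatering | ¬wilting) = 0.114111/0.823895 ≈ 0.139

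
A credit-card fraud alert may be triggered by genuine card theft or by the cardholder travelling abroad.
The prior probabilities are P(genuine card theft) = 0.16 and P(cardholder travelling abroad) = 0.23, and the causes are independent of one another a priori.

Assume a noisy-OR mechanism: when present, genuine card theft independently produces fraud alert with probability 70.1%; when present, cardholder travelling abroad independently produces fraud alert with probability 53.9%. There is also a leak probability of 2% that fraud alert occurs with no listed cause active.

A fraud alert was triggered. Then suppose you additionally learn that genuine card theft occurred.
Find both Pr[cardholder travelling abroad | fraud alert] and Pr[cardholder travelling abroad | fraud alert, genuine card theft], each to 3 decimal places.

Under noisy-OR, P(fraud alert | causes) = 1 − (1−0.02)·∏(1−qᵢ) over the active causes.
Numerator (weight on configurations with cardholder travelling abroad): 0.105916 + 0.031829 = 0.137745
Denominator P(fraud alert): 0.02*0.84*0.77 + 0.54822*0.84*0.23 + 0.70698*0.16*0.77 + 0.864918*0.16*0.23 = 0.237781
P(cardholder travelling abroad | fraud alert) = 0.137745/0.237781 ≈ 0.579

With the extra evidence:
By total probability over both values of cardholder travelling abroad:
  P(fraud alert | genuine card theft) = 0.70698×0.77 + 0.864918×0.23
        = 0.544375 + 0.198931 = 0.743306
Keeping only the cardholder travelling abroad-present terms gives 0.198931, so
  P(cardholder travelling abroad | fraud alert, genuine card theft) = 0.198931 / 0.743306 ≈ 0.268
This is intercausal reasoning (explaining away): once genuine card theft accounts for the fraud alert, cardholder travelling abroad becomes less likely.

Pr[cardholder travelling abroad | fraud alert] ≈ 0.579; Pr[cardholder travelling abroad | fraud alert, genuine card theft] ≈ 0.268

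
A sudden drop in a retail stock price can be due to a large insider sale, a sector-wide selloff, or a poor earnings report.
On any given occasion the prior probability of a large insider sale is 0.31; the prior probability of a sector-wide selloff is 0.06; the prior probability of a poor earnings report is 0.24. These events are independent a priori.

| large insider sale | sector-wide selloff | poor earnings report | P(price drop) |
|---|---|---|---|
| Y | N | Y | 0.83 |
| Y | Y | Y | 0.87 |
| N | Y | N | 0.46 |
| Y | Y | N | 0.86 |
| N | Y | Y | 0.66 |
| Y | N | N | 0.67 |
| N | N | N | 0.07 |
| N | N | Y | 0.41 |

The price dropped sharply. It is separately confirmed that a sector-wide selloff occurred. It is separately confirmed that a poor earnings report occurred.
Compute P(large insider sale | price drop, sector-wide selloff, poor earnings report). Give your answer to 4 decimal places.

P(large insider sale | price drop, sector-wide selloff, poor earnings report) ≈ 0.3719

By total probability over both values of large insider sale:
  P(price drop | sector-wide selloff, poor earnings report) = 0.66·0.69 + 0.87·0.31
        = 0.455400 + 0.269700 = 0.725100
Configurations with large insider sale contribute 0.269700, so
  P(large insider sale | price drop, sector-wide selloff, poor earnings report) = 0.269700 / 0.725100 ≈ 0.3719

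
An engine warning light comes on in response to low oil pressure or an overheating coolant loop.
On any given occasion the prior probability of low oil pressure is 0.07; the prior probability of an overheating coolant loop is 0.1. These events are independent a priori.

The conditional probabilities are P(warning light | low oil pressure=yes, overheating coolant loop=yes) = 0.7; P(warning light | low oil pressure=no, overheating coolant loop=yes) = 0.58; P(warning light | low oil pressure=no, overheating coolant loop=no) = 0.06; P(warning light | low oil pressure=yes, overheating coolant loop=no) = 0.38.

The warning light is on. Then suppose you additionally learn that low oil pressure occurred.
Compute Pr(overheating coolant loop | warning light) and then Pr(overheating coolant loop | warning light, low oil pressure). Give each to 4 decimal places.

By total probability over the 4 (low oil pressure, overheating coolant loop) configurations:
  P(warning light) = 0.06×0.93×0.9 + 0.58×0.93×0.1 + 0.38×0.07×0.9 + 0.7×0.07×0.1
        = 0.050220 + 0.053940 + 0.023940 + 0.004900 = 0.133000
Configurations with overheating coolant loop contribute 0.058840, so
  P(overheating coolant loop | warning light) = 0.058840 / 0.133000 ≈ 0.4424

Now condition on the additional information:
P(warning light | low oil pressure) = 0.38×0.9 + 0.7×0.1 = 0.342000 + 0.070000 = 0.412000
Of this, 0.070000 comes from 0.7×0.1 (the overheating coolant loop=true cases).
So P(overheating coolant loop | warning light, low oil pressure) = 0.070000/0.412000 ≈ 0.1699.

Pr(overheating coolant loop | warning light) ≈ 0.4424; Pr(overheating coolant loop | warning light, low oil pressure) ≈ 0.1699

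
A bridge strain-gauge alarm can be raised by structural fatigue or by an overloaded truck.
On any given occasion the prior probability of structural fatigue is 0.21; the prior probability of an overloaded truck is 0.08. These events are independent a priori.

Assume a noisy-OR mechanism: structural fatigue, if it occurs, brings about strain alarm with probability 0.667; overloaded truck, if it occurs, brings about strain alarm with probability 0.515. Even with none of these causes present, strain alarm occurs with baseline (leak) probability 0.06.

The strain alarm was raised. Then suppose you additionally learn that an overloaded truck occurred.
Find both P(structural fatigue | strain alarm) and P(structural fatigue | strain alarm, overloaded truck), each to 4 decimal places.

Under noisy-OR, P(strain alarm | causes) = 1 − (1−0.06)·∏(1−qᵢ) over the active causes.
Sum P(strain alarm|·) weighted by the priors over the 4 (structural fatigue, overloaded truck) configurations:
  P(strain alarm) = 0.06×0.79×0.92 + 0.5441×0.79×0.08 + 0.68698×0.21×0.92 + 0.848185×0.21×0.08
        = 0.043608 + 0.034387 + 0.132725 + 0.014250 = 0.224970
The terms with structural fatigue present sum to 0.146975, so
  P(structural fatigue | strain alarm) = 0.146975 / 0.224970 ≈ 0.6533

With the extra evidence:
Weight on structural fatigue=true, given the evidence: 0.848185·0.21 = 0.178119
The normalizing constant is 0.5441·0.79 + 0.848185·0.21 = 0.607958
Posterior = 0.178119 / 0.607958 ≈ 0.2930

P(structural fatigue | strain alarm) ≈ 0.6533; P(structural fatigue | strain alarm, overloaded truck) ≈ 0.2930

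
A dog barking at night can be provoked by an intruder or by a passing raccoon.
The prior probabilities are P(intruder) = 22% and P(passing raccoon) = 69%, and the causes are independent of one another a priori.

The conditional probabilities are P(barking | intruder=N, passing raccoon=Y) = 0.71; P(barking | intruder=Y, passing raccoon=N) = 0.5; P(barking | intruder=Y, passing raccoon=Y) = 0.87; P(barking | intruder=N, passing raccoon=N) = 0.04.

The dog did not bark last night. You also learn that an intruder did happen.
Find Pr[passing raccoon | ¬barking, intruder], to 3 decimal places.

Pr[passing raccoon | ¬barking, intruder] ≈ 0.367

P(¬barking | intruder) = 0.5*0.31 + 0.13*0.69 = 0.155000 + 0.089700 = 0.244700
Restricting to configurations with passing raccoon present: 0.13*0.69 = 0.089700.
P(passing raccoon | ¬barking, intruder) = 0.089700 / 0.244700 ≈ 0.367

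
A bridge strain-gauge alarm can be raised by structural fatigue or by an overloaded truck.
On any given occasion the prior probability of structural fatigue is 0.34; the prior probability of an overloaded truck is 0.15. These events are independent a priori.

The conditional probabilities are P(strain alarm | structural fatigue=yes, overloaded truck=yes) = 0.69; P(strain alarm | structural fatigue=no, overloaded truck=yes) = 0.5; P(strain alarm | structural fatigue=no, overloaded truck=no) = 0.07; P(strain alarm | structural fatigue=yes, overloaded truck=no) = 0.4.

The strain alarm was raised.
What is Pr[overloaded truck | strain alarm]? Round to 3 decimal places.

Pr[overloaded truck | strain alarm] ≈ 0.354

For the numerator, keep only overloaded truck=true terms: 0.049500 + 0.035190 = 0.084690
Denominator P(strain alarm): 0.07×0.66×0.85 + 0.5×0.66×0.15 + 0.4×0.34×0.85 + 0.69×0.34×0.15 = 0.239560
P(overloaded truck | strain alarm) = 0.084690/0.239560 ≈ 0.354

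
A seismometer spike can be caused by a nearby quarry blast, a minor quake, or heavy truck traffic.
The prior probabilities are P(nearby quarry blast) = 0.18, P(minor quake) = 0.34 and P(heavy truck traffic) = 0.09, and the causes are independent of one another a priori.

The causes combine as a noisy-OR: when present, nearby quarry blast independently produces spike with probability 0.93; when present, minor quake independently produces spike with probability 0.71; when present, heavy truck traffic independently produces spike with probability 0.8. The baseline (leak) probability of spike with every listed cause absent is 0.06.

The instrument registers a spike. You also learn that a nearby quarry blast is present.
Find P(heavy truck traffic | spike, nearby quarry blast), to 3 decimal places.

P(heavy truck traffic | spike, nearby quarry blast) ≈ 0.093

Under noisy-OR, P(spike | causes) = 1 − (1−0.06)·∏(1−qᵢ) over the active causes.
P(spike | nearby quarry blast) = 0.9342·0.66·0.91 + 0.98684·0.66·0.09 + 0.980918·0.34·0.91 + 0.996184·0.34·0.09 = 0.561081 + 0.058618 + 0.303496 + 0.030483 = 0.953678
Restricting to configurations with heavy truck traffic present: 0.058618 + 0.030483 = 0.089101.
So P(heavy truck traffic | spike, nearby quarry blast) = 0.089101/0.953678 ≈ 0.093.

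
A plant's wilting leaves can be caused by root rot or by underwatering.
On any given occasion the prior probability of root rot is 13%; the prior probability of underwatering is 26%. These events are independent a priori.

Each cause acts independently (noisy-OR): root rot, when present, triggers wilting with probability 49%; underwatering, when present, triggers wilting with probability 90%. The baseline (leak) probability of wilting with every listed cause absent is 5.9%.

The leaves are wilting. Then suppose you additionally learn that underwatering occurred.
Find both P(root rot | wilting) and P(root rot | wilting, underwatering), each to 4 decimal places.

Under noisy-OR, P(wilting | causes) = 1 − (1−0.059)·∏(1−qᵢ) over the active causes.
Sum P(wilting|·) weighted by the priors over the 4 (root rot, underwatering) configurations:
  P(wilting) = 0.059·0.87·0.74 + 0.9059·0.87·0.26 + 0.52009·0.13·0.74 + 0.952009·0.13·0.26
        = 0.037984 + 0.204915 + 0.050033 + 0.032178 = 0.325110
Configurations with root rot contribute 0.082211, so
  P(root rot | wilting) = 0.082211 / 0.325110 ≈ 0.2529

Now condition on the additional information:
Sum P(wilting|·) weighted by the priors over both values of root rot:
  P(wilting | underwatering) = 0.9059·0.87 + 0.952009·0.13
        = 0.788133 + 0.123761 = 0.911894
Keeping only the root rot-present terms gives 0.123761, so
  P(root rot | wilting, underwatering) = 0.123761 / 0.911894 ≈ 0.1357

P(root rot | wilting) ≈ 0.2529; P(root rot | wilting, underwatering) ≈ 0.1357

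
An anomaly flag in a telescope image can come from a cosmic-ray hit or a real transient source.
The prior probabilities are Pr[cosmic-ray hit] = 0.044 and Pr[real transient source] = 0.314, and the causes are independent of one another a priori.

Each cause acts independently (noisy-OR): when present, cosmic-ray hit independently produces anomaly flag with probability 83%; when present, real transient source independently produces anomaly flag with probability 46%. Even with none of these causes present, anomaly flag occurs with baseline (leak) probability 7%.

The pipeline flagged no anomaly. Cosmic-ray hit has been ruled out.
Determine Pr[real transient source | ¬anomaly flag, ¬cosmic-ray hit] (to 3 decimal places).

Under noisy-OR, P(anomaly flag | causes) = 1 − (1−0.07)·∏(1−qᵢ) over the active causes.
P(¬anomaly flag | ¬cosmic-ray hit) = 0.93×0.686 + 0.5022×0.314 = 0.637980 + 0.157691 = 0.795671
Restricting to configurations with real transient source present: 0.5022×0.314 = 0.157691.
Hence the posterior is 0.157691/0.795671 ≈ 0.198.

Pr[real transient source | ¬anomaly flag, ¬cosmic-ray hit] ≈ 0.198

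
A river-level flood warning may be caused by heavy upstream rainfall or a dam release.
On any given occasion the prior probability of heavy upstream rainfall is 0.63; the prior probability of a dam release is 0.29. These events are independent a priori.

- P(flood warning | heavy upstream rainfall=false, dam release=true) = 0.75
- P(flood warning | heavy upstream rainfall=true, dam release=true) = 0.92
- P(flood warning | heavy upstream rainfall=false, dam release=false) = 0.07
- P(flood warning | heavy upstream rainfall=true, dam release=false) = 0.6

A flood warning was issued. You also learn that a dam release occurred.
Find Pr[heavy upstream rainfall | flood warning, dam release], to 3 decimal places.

Pr[heavy upstream rainfall | flood warning, dam release] ≈ 0.676

By total probability over both values of heavy upstream rainfall:
  P(flood warning | dam release) = 0.75×0.37 + 0.92×0.63
        = 0.277500 + 0.579600 = 0.857100
Keeping only the heavy upstream rainfall-present terms gives 0.579600, so
  P(heavy upstream rainfall | flood warning, dam release) = 0.579600 / 0.857100 ≈ 0.676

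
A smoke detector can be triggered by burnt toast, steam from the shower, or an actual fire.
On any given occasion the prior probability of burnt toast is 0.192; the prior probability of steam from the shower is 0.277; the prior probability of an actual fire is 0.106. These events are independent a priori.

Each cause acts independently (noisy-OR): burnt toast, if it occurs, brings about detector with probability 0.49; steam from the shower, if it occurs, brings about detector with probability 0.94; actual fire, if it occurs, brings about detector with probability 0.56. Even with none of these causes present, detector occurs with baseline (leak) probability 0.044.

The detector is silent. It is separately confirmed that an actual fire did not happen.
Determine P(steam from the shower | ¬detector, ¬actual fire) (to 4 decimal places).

P(steam from the shower | ¬detector, ¬actual fire) ≈ 0.0225

Under noisy-OR, P(detector | causes) = 1 − (1−0.044)·∏(1−qᵢ) over the active causes.
By total probability over the 4 (burnt toast, steam from the shower) configurations:
  P(¬detector | ¬actual fire) = 0.956×0.808×0.723 + 0.05736×0.808×0.277 + 0.48756×0.192×0.723 + 0.029254×0.192×0.277
        = 0.558480 + 0.012838 + 0.067681 + 0.001556 = 0.640555
Configurations with steam from the shower contribute 0.014394, so
  P(steam from the shower | ¬detector, ¬actual fire) = 0.014394 / 0.640555 ≈ 0.0225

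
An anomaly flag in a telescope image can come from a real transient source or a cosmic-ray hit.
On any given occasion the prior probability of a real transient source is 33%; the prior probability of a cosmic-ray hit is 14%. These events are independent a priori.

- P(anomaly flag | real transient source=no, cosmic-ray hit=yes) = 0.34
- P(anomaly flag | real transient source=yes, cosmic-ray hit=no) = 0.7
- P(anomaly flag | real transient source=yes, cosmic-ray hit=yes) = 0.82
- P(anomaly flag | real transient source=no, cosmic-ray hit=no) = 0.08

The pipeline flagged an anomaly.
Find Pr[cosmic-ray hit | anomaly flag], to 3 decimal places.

Weight on cosmic-ray hit=true, given the evidence: 0.031892 + 0.037884 = 0.069776
The normalizing constant is 0.08×0.67×0.86 + 0.34×0.67×0.14 + 0.7×0.33×0.86 + 0.82×0.33×0.14 = 0.314532
P(cosmic-ray hit | anomaly flag) = 0.069776/0.314532 ≈ 0.222

Pr[cosmic-ray hit | anomaly flag] ≈ 0.222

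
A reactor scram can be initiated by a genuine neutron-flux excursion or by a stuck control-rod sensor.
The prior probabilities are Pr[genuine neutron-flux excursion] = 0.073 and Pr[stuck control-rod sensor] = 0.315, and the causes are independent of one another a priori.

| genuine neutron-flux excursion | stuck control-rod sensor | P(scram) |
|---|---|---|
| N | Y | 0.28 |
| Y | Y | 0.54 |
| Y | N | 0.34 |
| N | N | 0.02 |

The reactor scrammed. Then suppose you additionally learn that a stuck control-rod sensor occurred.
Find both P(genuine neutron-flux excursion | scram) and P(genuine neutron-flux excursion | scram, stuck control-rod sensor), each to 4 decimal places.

Weight on genuine neutron-flux excursion=true, given the evidence: 0.017002 + 0.012417 = 0.029419
Denominator P(scram): 0.02*0.927*0.685 + 0.28*0.927*0.315 + 0.34*0.073*0.685 + 0.54*0.073*0.315 = 0.123880
Posterior = 0.029419 / 0.123880 ≈ 0.2375

Now condition on the additional information:
Numerator (weight on configurations with genuine neutron-flux excursion): 0.54·0.073 = 0.039420
Normalizer over all consistent configurations: 0.28·0.927 + 0.54·0.073 = 0.298980
Posterior = 0.039420 / 0.298980 ≈ 0.1318

P(genuine neutron-flux excursion | scram) ≈ 0.2375; P(genuine neutron-flux excursion | scram, stuck control-rod sensor) ≈ 0.1318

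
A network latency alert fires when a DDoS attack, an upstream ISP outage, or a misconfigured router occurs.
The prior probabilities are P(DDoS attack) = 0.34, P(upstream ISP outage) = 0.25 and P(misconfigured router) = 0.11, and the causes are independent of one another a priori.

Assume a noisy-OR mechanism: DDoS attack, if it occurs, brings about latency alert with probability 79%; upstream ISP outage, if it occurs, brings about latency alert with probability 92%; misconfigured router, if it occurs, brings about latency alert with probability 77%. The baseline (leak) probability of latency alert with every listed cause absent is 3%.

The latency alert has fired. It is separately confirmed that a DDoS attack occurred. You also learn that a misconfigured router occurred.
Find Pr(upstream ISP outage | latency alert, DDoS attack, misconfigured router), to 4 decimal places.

Pr(upstream ISP outage | latency alert, DDoS attack, misconfigured router) ≈ 0.2584

Under noisy-OR, P(latency alert | causes) = 1 − (1−0.03)·∏(1−qᵢ) over the active causes.
Weight on upstream ISP outage=true, given the evidence: 0.996252×0.25 = 0.249063
The normalizing constant is 0.953149×0.75 + 0.996252×0.25 = 0.963925
P(upstream ISP outage | latency alert, DDoS attack, misconfigured router) = 0.249063/0.963925 ≈ 0.2584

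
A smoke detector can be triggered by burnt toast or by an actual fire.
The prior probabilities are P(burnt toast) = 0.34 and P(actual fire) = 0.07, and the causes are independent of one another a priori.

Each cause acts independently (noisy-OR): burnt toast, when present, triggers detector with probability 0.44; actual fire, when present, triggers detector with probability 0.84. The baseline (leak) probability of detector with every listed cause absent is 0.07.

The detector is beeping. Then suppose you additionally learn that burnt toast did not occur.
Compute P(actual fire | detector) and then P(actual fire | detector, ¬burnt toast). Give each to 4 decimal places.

Under noisy-OR, P(detector | causes) = 1 − (1−0.07)·∏(1−qᵢ) over the active causes.
Weight on actual fire=true, given the evidence: 0.039325 + 0.021817 = 0.061142
The normalizing constant is 0.07×0.66×0.93 + 0.8512×0.66×0.07 + 0.4792×0.34×0.93 + 0.916672×0.34×0.07 = 0.255631
P(actual fire | detector) = 0.061142/0.255631 ≈ 0.2392

Now condition on the additional information:
Enumerate both values of actual fire and weight by the priors:
  P(detector | ¬burnt toast) = 0.07·0.93 + 0.8512·0.07
        = 0.065100 + 0.059584 = 0.124684
The terms with actual fire present sum to 0.059584, so
  P(actual fire | detector, ¬burnt toast) = 0.059584 / 0.124684 ≈ 0.4779
Ruling out burnt toast raises the posterior on actual fire — the flip side of explaining away.

P(actual fire | detector) ≈ 0.2392; P(actual fire | detector, ¬burnt toast) ≈ 0.4779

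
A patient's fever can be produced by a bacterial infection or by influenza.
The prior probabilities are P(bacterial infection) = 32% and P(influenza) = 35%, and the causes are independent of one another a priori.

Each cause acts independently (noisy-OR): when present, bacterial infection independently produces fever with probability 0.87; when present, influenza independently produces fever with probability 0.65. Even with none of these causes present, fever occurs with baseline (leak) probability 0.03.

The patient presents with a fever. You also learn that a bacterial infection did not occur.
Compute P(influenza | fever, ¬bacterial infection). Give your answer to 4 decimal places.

P(influenza | fever, ¬bacterial infection) ≈ 0.9222

Under noisy-OR, P(fever | causes) = 1 − (1−0.03)·∏(1−qᵢ) over the active causes.
Sum P(fever|·) weighted by the priors over both values of influenza:
  P(fever | ¬bacterial infection) = 0.03*0.65 + 0.6605*0.35
        = 0.019500 + 0.231175 = 0.250675
Configurations with influenza contribute 0.231175, so
  P(influenza | fever, ¬bacterial infection) = 0.231175 / 0.250675 ≈ 0.9222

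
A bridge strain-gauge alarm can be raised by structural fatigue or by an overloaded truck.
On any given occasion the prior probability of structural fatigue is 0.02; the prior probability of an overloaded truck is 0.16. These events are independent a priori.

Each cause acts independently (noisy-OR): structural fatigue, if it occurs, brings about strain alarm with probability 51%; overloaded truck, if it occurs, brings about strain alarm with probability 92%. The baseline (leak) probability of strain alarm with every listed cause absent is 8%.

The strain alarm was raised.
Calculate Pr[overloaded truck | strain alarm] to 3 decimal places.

Pr[overloaded truck | strain alarm] ≈ 0.664

Under noisy-OR, P(strain alarm | causes) = 1 − (1−0.08)·∏(1−qᵢ) over the active causes.
Numerator (weight on configurations with overloaded truck): 0.145260 + 0.003085 = 0.148345
The normalizing constant is 0.08·0.98·0.84 + 0.9264·0.98·0.16 + 0.5492·0.02·0.84 + 0.963936·0.02·0.16 = 0.223428
P(overloaded truck | strain alarm) = 0.148345/0.223428 ≈ 0.664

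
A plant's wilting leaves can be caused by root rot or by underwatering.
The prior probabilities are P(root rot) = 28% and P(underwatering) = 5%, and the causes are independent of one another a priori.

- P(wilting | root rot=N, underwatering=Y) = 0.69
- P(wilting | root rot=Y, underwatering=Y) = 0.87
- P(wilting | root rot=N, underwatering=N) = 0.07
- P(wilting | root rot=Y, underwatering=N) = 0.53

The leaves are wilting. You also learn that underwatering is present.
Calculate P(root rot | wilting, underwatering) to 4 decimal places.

P(root rot | wilting, underwatering) ≈ 0.3290

By total probability over both values of root rot:
  P(wilting | underwatering) = 0.69*0.72 + 0.87*0.28
        = 0.496800 + 0.243600 = 0.740400
Configurations with root rot contribute 0.243600, so
  P(root rot | wilting, underwatering) = 0.243600 / 0.740400 ≈ 0.3290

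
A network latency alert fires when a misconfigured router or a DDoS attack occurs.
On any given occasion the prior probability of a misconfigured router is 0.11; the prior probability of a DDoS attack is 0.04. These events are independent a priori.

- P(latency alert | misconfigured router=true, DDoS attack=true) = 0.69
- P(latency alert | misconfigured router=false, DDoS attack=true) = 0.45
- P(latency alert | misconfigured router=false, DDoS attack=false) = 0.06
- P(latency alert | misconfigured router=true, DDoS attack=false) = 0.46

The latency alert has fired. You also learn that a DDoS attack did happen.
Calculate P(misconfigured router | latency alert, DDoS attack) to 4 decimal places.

Enumerate both values of misconfigured router and weight by the priors:
  P(latency alert | DDoS attack) = 0.45·0.89 + 0.69·0.11
        = 0.400500 + 0.075900 = 0.476400
Configurations with misconfigured router contribute 0.075900, so
  P(misconfigured router | latency alert, DDoS attack) = 0.075900 / 0.476400 ≈ 0.1593

P(misconfigured router | latency alert, DDoS attack) ≈ 0.1593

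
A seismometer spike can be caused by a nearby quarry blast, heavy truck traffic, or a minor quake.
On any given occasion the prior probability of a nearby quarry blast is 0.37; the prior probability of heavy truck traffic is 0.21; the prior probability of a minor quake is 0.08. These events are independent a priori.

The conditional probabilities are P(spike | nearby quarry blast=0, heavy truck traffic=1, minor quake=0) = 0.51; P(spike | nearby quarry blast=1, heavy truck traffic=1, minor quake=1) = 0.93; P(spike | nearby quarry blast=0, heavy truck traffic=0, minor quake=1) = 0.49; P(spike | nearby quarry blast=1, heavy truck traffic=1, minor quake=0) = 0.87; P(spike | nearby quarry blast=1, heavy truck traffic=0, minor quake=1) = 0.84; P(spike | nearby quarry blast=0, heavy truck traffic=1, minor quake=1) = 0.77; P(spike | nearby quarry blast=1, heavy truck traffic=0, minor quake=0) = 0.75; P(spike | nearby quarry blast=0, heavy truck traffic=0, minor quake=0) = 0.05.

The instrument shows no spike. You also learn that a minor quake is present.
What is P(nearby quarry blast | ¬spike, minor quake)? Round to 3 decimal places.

P(¬spike | minor quake) = 0.51·0.63·0.79 + 0.23·0.63·0.21 + 0.16·0.37·0.79 + 0.07·0.37·0.21 = 0.253827 + 0.030429 + 0.046768 + 0.005439 = 0.336463
Of this, 0.052207 comes from 0.046768 + 0.005439 (the nearby quarry blast=true cases).
So P(nearby quarry blast | ¬spike, minor quake) = 0.052207/0.336463 ≈ 0.155.

P(nearby quarry blast | ¬spike, minor quake) ≈ 0.155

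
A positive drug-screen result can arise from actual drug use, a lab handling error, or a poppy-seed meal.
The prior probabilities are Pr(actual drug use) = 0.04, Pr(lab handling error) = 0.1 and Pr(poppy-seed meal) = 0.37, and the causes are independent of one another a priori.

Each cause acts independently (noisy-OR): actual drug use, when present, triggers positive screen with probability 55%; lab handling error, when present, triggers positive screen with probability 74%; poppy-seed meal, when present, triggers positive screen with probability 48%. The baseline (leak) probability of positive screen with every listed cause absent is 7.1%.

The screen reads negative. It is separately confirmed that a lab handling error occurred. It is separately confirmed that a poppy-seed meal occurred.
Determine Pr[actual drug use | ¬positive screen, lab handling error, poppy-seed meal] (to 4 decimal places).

Pr[actual drug use | ¬positive screen, lab handling error, poppy-seed meal] ≈ 0.0184

Under noisy-OR, P(positive screen | causes) = 1 − (1−0.071)·∏(1−qᵢ) over the active causes.
For the numerator, keep only actual drug use=true terms: 0.05652·0.04 = 0.002261
Normalizer over all consistent configurations: 0.125601·0.96 + 0.05652·0.04 = 0.122838
Posterior = 0.002261 / 0.122838 ≈ 0.0184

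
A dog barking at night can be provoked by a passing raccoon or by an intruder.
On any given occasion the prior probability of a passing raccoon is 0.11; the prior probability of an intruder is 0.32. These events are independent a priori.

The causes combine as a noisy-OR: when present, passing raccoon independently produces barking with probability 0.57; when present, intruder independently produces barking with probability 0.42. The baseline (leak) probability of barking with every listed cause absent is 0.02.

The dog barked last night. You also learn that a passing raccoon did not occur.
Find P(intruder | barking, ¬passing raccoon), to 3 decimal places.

P(intruder | barking, ¬passing raccoon) ≈ 0.910

Under noisy-OR, P(barking | causes) = 1 − (1−0.02)·∏(1−qᵢ) over the active causes.
By total probability over both values of intruder:
  P(barking | ¬passing raccoon) = 0.02×0.68 + 0.4316×0.32
        = 0.013600 + 0.138112 = 0.151712
The terms with intruder present sum to 0.138112, so
  P(intruder | barking, ¬passing raccoon) = 0.138112 / 0.151712 ≈ 0.910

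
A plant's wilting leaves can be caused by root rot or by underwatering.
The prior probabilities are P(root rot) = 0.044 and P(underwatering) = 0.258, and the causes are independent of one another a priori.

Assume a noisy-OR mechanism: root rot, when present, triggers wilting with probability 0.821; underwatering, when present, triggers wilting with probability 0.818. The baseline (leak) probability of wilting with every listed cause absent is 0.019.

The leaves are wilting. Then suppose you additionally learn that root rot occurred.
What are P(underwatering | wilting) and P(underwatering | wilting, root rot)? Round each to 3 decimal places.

Under noisy-OR, P(wilting | causes) = 1 − (1−0.019)·∏(1−qᵢ) over the active causes.
By total probability over the 4 (root rot, underwatering) configurations:
  P(wilting) = 0.019·0.956·0.742 + 0.821458·0.956·0.258 + 0.824401·0.044·0.742 + 0.968041·0.044·0.258
        = 0.013478 + 0.202611 + 0.026915 + 0.010989 = 0.253993
Keeping only the underwatering-present terms gives 0.213600, so
  P(underwatering | wilting) = 0.213600 / 0.253993 ≈ 0.841

Now condition on the additional information:
P(wilting | root rot) = 0.824401*0.742 + 0.968041*0.258 = 0.611706 + 0.249755 = 0.861461
Restricting to configurations with underwatering present: 0.968041*0.258 = 0.249755.
So P(underwatering | wilting, root rot) = 0.249755/0.861461 ≈ 0.290.

P(underwatering | wilting) ≈ 0.841; P(underwatering | wilting, root rot) ≈ 0.290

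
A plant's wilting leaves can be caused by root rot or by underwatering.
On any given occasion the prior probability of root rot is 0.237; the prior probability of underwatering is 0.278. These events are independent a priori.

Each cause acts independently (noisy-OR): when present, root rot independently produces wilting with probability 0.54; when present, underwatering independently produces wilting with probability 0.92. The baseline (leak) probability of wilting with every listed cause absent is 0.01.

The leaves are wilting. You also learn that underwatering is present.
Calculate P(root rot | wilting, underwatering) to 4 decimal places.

P(root rot | wilting, underwatering) ≈ 0.2453

Under noisy-OR, P(wilting | causes) = 1 − (1−0.01)·∏(1−qᵢ) over the active causes.
For the numerator, keep only root rot=true terms: 0.963568×0.237 = 0.228366
The normalizing constant is 0.9208×0.763 + 0.963568×0.237 = 0.930936
P(root rot | wilting, underwatering) = 0.228366/0.930936 ≈ 0.2453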